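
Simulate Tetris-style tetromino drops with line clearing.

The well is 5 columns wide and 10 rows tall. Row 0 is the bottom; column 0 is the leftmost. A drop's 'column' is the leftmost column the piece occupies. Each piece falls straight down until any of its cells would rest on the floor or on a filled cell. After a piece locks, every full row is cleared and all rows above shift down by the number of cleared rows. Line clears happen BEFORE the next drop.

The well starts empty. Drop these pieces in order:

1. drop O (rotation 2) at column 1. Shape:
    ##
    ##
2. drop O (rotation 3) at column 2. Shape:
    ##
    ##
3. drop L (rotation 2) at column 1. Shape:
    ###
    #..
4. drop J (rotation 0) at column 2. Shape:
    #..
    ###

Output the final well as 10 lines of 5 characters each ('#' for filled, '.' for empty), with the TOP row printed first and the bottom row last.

Answer: .....
.....
.....
..#..
..###
.###.
.###.
..##.
.##..
.##..

Derivation:
Drop 1: O rot2 at col 1 lands with bottom-row=0; cleared 0 line(s) (total 0); column heights now [0 2 2 0 0], max=2
Drop 2: O rot3 at col 2 lands with bottom-row=2; cleared 0 line(s) (total 0); column heights now [0 2 4 4 0], max=4
Drop 3: L rot2 at col 1 lands with bottom-row=3; cleared 0 line(s) (total 0); column heights now [0 5 5 5 0], max=5
Drop 4: J rot0 at col 2 lands with bottom-row=5; cleared 0 line(s) (total 0); column heights now [0 5 7 6 6], max=7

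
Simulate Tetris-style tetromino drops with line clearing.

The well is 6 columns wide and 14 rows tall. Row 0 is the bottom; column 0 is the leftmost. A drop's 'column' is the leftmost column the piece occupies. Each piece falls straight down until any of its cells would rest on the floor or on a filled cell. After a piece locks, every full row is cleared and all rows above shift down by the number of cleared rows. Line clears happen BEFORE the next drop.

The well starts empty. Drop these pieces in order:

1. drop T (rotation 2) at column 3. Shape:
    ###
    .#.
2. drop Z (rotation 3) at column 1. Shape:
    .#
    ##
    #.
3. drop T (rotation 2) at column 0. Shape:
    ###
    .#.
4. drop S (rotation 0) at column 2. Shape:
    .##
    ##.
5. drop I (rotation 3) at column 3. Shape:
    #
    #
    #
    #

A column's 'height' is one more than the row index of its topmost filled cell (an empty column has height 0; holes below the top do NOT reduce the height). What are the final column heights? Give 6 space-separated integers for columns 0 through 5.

Drop 1: T rot2 at col 3 lands with bottom-row=0; cleared 0 line(s) (total 0); column heights now [0 0 0 2 2 2], max=2
Drop 2: Z rot3 at col 1 lands with bottom-row=0; cleared 0 line(s) (total 0); column heights now [0 2 3 2 2 2], max=3
Drop 3: T rot2 at col 0 lands with bottom-row=2; cleared 0 line(s) (total 0); column heights now [4 4 4 2 2 2], max=4
Drop 4: S rot0 at col 2 lands with bottom-row=4; cleared 0 line(s) (total 0); column heights now [4 4 5 6 6 2], max=6
Drop 5: I rot3 at col 3 lands with bottom-row=6; cleared 0 line(s) (total 0); column heights now [4 4 5 10 6 2], max=10

Answer: 4 4 5 10 6 2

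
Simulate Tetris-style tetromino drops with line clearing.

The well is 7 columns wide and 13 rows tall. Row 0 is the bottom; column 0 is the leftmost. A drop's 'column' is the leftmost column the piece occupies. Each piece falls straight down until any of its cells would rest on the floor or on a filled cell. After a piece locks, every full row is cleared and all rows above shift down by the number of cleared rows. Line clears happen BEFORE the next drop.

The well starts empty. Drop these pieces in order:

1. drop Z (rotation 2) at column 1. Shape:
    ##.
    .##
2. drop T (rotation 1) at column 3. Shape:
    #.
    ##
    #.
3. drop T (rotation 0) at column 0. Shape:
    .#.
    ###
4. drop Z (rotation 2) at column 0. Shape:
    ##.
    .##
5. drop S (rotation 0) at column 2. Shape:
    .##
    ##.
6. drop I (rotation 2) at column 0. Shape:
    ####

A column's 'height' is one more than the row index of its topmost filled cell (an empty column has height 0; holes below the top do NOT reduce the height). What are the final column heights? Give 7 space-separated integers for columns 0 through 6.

Answer: 8 8 8 8 7 0 0

Derivation:
Drop 1: Z rot2 at col 1 lands with bottom-row=0; cleared 0 line(s) (total 0); column heights now [0 2 2 1 0 0 0], max=2
Drop 2: T rot1 at col 3 lands with bottom-row=1; cleared 0 line(s) (total 0); column heights now [0 2 2 4 3 0 0], max=4
Drop 3: T rot0 at col 0 lands with bottom-row=2; cleared 0 line(s) (total 0); column heights now [3 4 3 4 3 0 0], max=4
Drop 4: Z rot2 at col 0 lands with bottom-row=4; cleared 0 line(s) (total 0); column heights now [6 6 5 4 3 0 0], max=6
Drop 5: S rot0 at col 2 lands with bottom-row=5; cleared 0 line(s) (total 0); column heights now [6 6 6 7 7 0 0], max=7
Drop 6: I rot2 at col 0 lands with bottom-row=7; cleared 0 line(s) (total 0); column heights now [8 8 8 8 7 0 0], max=8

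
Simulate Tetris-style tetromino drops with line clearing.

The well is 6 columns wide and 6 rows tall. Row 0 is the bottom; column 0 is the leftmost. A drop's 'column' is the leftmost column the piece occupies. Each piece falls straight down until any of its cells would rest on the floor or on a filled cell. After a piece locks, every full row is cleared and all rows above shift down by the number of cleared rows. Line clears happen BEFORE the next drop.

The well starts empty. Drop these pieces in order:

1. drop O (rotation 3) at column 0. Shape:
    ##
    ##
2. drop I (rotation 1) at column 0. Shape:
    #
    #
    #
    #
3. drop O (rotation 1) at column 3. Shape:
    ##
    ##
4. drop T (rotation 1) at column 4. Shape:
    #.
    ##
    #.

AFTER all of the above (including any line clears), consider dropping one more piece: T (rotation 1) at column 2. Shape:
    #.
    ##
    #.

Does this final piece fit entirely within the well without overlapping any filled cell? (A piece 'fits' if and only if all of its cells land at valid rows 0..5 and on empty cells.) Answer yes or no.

Drop 1: O rot3 at col 0 lands with bottom-row=0; cleared 0 line(s) (total 0); column heights now [2 2 0 0 0 0], max=2
Drop 2: I rot1 at col 0 lands with bottom-row=2; cleared 0 line(s) (total 0); column heights now [6 2 0 0 0 0], max=6
Drop 3: O rot1 at col 3 lands with bottom-row=0; cleared 0 line(s) (total 0); column heights now [6 2 0 2 2 0], max=6
Drop 4: T rot1 at col 4 lands with bottom-row=2; cleared 0 line(s) (total 0); column heights now [6 2 0 2 5 4], max=6
Test piece T rot1 at col 2 (width 2): heights before test = [6 2 0 2 5 4]; fits = True

Answer: yes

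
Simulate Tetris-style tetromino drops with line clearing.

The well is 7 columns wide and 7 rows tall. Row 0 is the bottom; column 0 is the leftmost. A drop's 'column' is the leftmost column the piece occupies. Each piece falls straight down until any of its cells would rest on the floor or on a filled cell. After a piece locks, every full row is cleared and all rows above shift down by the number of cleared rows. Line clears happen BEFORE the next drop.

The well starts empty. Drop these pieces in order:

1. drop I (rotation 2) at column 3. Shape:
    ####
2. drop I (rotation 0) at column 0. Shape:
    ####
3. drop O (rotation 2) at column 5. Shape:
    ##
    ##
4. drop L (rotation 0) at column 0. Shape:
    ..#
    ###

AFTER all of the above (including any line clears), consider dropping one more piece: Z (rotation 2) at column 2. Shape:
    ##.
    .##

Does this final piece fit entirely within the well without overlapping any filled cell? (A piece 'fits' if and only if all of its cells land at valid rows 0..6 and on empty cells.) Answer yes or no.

Drop 1: I rot2 at col 3 lands with bottom-row=0; cleared 0 line(s) (total 0); column heights now [0 0 0 1 1 1 1], max=1
Drop 2: I rot0 at col 0 lands with bottom-row=1; cleared 0 line(s) (total 0); column heights now [2 2 2 2 1 1 1], max=2
Drop 3: O rot2 at col 5 lands with bottom-row=1; cleared 0 line(s) (total 0); column heights now [2 2 2 2 1 3 3], max=3
Drop 4: L rot0 at col 0 lands with bottom-row=2; cleared 0 line(s) (total 0); column heights now [3 3 4 2 1 3 3], max=4
Test piece Z rot2 at col 2 (width 3): heights before test = [3 3 4 2 1 3 3]; fits = True

Answer: yes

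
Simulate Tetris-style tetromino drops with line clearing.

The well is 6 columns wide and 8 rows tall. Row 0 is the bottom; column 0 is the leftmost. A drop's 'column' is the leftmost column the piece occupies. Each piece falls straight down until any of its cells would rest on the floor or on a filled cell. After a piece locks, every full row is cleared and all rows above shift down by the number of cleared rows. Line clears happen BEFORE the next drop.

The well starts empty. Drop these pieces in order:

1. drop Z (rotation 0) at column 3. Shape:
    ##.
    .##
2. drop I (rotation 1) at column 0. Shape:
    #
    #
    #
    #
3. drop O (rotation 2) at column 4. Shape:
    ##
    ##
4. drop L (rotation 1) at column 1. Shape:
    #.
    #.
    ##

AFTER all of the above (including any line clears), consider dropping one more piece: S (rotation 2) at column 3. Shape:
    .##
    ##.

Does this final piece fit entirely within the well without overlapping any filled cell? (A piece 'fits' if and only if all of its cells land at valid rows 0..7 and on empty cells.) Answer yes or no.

Drop 1: Z rot0 at col 3 lands with bottom-row=0; cleared 0 line(s) (total 0); column heights now [0 0 0 2 2 1], max=2
Drop 2: I rot1 at col 0 lands with bottom-row=0; cleared 0 line(s) (total 0); column heights now [4 0 0 2 2 1], max=4
Drop 3: O rot2 at col 4 lands with bottom-row=2; cleared 0 line(s) (total 0); column heights now [4 0 0 2 4 4], max=4
Drop 4: L rot1 at col 1 lands with bottom-row=0; cleared 0 line(s) (total 0); column heights now [4 3 1 2 4 4], max=4
Test piece S rot2 at col 3 (width 3): heights before test = [4 3 1 2 4 4]; fits = True

Answer: yes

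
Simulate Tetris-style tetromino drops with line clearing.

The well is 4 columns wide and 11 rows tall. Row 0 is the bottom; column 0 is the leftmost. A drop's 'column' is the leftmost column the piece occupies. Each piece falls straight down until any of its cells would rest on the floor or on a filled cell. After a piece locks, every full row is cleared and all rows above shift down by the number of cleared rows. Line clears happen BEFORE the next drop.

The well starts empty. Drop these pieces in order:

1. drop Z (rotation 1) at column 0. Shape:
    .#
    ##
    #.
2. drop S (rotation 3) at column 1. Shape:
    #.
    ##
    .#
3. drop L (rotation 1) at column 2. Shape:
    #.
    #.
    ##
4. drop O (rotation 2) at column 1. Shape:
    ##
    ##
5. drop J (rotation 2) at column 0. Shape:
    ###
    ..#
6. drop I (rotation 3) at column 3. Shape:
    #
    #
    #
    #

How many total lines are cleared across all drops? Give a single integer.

Drop 1: Z rot1 at col 0 lands with bottom-row=0; cleared 0 line(s) (total 0); column heights now [2 3 0 0], max=3
Drop 2: S rot3 at col 1 lands with bottom-row=2; cleared 0 line(s) (total 0); column heights now [2 5 4 0], max=5
Drop 3: L rot1 at col 2 lands with bottom-row=4; cleared 0 line(s) (total 0); column heights now [2 5 7 5], max=7
Drop 4: O rot2 at col 1 lands with bottom-row=7; cleared 0 line(s) (total 0); column heights now [2 9 9 5], max=9
Drop 5: J rot2 at col 0 lands with bottom-row=9; cleared 0 line(s) (total 0); column heights now [11 11 11 5], max=11
Drop 6: I rot3 at col 3 lands with bottom-row=5; cleared 0 line(s) (total 0); column heights now [11 11 11 9], max=11

Answer: 0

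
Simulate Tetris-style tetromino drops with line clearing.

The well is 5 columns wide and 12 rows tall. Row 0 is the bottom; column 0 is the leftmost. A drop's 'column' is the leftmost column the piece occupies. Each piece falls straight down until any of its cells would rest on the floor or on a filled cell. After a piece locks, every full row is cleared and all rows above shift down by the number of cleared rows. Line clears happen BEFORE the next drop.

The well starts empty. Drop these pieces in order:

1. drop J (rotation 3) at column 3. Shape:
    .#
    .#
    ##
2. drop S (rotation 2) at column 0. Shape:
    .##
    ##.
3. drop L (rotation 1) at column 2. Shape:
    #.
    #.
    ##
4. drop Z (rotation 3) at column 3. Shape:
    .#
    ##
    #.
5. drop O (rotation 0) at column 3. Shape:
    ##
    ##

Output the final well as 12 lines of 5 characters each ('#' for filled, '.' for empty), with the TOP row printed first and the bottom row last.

Drop 1: J rot3 at col 3 lands with bottom-row=0; cleared 0 line(s) (total 0); column heights now [0 0 0 1 3], max=3
Drop 2: S rot2 at col 0 lands with bottom-row=0; cleared 0 line(s) (total 0); column heights now [1 2 2 1 3], max=3
Drop 3: L rot1 at col 2 lands with bottom-row=2; cleared 0 line(s) (total 0); column heights now [1 2 5 3 3], max=5
Drop 4: Z rot3 at col 3 lands with bottom-row=3; cleared 0 line(s) (total 0); column heights now [1 2 5 5 6], max=6
Drop 5: O rot0 at col 3 lands with bottom-row=6; cleared 0 line(s) (total 0); column heights now [1 2 5 8 8], max=8

Answer: .....
.....
.....
.....
...##
...##
....#
..###
..##.
..###
.##.#
##.##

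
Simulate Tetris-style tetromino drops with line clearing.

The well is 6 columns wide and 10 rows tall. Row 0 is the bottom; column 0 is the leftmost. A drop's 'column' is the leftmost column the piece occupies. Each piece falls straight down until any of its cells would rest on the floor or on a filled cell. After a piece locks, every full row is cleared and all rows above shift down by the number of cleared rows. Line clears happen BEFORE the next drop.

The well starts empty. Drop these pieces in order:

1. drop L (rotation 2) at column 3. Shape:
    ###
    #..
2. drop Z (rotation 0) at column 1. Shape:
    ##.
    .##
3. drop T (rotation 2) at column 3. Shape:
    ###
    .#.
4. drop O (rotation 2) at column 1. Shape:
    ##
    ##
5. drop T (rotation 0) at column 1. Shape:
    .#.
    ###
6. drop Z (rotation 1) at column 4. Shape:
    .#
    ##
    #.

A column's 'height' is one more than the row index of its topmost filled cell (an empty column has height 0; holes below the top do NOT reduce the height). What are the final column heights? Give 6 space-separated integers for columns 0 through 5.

Drop 1: L rot2 at col 3 lands with bottom-row=0; cleared 0 line(s) (total 0); column heights now [0 0 0 2 2 2], max=2
Drop 2: Z rot0 at col 1 lands with bottom-row=2; cleared 0 line(s) (total 0); column heights now [0 4 4 3 2 2], max=4
Drop 3: T rot2 at col 3 lands with bottom-row=2; cleared 0 line(s) (total 0); column heights now [0 4 4 4 4 4], max=4
Drop 4: O rot2 at col 1 lands with bottom-row=4; cleared 0 line(s) (total 0); column heights now [0 6 6 4 4 4], max=6
Drop 5: T rot0 at col 1 lands with bottom-row=6; cleared 0 line(s) (total 0); column heights now [0 7 8 7 4 4], max=8
Drop 6: Z rot1 at col 4 lands with bottom-row=4; cleared 0 line(s) (total 0); column heights now [0 7 8 7 6 7], max=8

Answer: 0 7 8 7 6 7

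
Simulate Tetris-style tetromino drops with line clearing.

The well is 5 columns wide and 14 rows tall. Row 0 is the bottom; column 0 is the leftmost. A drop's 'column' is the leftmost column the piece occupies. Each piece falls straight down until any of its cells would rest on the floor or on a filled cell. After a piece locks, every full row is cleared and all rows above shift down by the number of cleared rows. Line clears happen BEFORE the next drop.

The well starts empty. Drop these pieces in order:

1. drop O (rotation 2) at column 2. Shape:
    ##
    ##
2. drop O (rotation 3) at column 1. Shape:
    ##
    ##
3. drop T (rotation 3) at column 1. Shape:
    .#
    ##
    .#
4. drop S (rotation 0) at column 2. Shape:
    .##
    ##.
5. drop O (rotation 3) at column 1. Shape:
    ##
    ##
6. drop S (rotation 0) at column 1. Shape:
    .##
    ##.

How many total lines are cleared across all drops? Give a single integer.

Drop 1: O rot2 at col 2 lands with bottom-row=0; cleared 0 line(s) (total 0); column heights now [0 0 2 2 0], max=2
Drop 2: O rot3 at col 1 lands with bottom-row=2; cleared 0 line(s) (total 0); column heights now [0 4 4 2 0], max=4
Drop 3: T rot3 at col 1 lands with bottom-row=4; cleared 0 line(s) (total 0); column heights now [0 6 7 2 0], max=7
Drop 4: S rot0 at col 2 lands with bottom-row=7; cleared 0 line(s) (total 0); column heights now [0 6 8 9 9], max=9
Drop 5: O rot3 at col 1 lands with bottom-row=8; cleared 0 line(s) (total 0); column heights now [0 10 10 9 9], max=10
Drop 6: S rot0 at col 1 lands with bottom-row=10; cleared 0 line(s) (total 0); column heights now [0 11 12 12 9], max=12

Answer: 0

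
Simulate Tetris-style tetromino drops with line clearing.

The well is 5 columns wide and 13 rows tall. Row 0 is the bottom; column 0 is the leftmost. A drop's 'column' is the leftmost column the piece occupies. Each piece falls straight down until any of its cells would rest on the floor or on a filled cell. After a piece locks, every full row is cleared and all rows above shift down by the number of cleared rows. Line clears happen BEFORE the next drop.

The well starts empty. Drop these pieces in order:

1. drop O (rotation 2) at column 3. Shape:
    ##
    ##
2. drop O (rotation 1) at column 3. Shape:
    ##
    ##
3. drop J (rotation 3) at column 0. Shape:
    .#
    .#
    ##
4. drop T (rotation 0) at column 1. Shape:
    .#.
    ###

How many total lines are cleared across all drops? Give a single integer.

Drop 1: O rot2 at col 3 lands with bottom-row=0; cleared 0 line(s) (total 0); column heights now [0 0 0 2 2], max=2
Drop 2: O rot1 at col 3 lands with bottom-row=2; cleared 0 line(s) (total 0); column heights now [0 0 0 4 4], max=4
Drop 3: J rot3 at col 0 lands with bottom-row=0; cleared 0 line(s) (total 0); column heights now [1 3 0 4 4], max=4
Drop 4: T rot0 at col 1 lands with bottom-row=4; cleared 0 line(s) (total 0); column heights now [1 5 6 5 4], max=6

Answer: 0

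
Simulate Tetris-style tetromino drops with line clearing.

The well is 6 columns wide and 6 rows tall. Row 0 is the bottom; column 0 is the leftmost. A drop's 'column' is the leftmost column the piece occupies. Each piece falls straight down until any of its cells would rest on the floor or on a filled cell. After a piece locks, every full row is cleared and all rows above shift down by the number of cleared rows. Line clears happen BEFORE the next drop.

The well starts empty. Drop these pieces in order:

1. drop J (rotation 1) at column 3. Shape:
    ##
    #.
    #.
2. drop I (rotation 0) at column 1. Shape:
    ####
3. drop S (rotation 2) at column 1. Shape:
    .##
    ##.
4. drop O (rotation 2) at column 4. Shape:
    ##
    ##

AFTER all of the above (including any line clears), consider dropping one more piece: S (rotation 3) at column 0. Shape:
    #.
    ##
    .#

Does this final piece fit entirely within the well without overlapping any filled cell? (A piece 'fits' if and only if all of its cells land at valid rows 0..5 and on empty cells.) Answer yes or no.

Answer: no

Derivation:
Drop 1: J rot1 at col 3 lands with bottom-row=0; cleared 0 line(s) (total 0); column heights now [0 0 0 3 3 0], max=3
Drop 2: I rot0 at col 1 lands with bottom-row=3; cleared 0 line(s) (total 0); column heights now [0 4 4 4 4 0], max=4
Drop 3: S rot2 at col 1 lands with bottom-row=4; cleared 0 line(s) (total 0); column heights now [0 5 6 6 4 0], max=6
Drop 4: O rot2 at col 4 lands with bottom-row=4; cleared 0 line(s) (total 0); column heights now [0 5 6 6 6 6], max=6
Test piece S rot3 at col 0 (width 2): heights before test = [0 5 6 6 6 6]; fits = False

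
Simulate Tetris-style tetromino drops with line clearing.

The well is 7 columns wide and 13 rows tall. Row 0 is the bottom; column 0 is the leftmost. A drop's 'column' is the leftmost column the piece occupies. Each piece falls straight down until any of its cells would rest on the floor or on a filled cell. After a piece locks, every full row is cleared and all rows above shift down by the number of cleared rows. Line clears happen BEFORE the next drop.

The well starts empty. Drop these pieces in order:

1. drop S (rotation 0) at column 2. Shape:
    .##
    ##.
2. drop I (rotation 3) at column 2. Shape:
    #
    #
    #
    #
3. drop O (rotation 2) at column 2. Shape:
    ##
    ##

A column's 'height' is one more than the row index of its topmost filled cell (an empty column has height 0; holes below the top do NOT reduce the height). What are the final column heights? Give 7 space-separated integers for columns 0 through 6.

Drop 1: S rot0 at col 2 lands with bottom-row=0; cleared 0 line(s) (total 0); column heights now [0 0 1 2 2 0 0], max=2
Drop 2: I rot3 at col 2 lands with bottom-row=1; cleared 0 line(s) (total 0); column heights now [0 0 5 2 2 0 0], max=5
Drop 3: O rot2 at col 2 lands with bottom-row=5; cleared 0 line(s) (total 0); column heights now [0 0 7 7 2 0 0], max=7

Answer: 0 0 7 7 2 0 0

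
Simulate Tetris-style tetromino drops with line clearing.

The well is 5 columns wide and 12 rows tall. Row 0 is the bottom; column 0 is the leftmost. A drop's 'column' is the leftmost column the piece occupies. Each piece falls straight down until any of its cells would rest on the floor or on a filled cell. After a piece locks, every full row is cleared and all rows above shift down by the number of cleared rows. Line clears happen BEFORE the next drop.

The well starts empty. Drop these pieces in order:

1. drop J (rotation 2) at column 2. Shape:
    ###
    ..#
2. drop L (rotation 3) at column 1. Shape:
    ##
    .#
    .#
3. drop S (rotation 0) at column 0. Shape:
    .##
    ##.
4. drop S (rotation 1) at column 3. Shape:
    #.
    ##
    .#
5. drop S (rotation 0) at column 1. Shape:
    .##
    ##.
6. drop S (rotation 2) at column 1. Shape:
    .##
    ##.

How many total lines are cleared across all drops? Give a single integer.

Answer: 0

Derivation:
Drop 1: J rot2 at col 2 lands with bottom-row=0; cleared 0 line(s) (total 0); column heights now [0 0 2 2 2], max=2
Drop 2: L rot3 at col 1 lands with bottom-row=2; cleared 0 line(s) (total 0); column heights now [0 5 5 2 2], max=5
Drop 3: S rot0 at col 0 lands with bottom-row=5; cleared 0 line(s) (total 0); column heights now [6 7 7 2 2], max=7
Drop 4: S rot1 at col 3 lands with bottom-row=2; cleared 0 line(s) (total 0); column heights now [6 7 7 5 4], max=7
Drop 5: S rot0 at col 1 lands with bottom-row=7; cleared 0 line(s) (total 0); column heights now [6 8 9 9 4], max=9
Drop 6: S rot2 at col 1 lands with bottom-row=9; cleared 0 line(s) (total 0); column heights now [6 10 11 11 4], max=11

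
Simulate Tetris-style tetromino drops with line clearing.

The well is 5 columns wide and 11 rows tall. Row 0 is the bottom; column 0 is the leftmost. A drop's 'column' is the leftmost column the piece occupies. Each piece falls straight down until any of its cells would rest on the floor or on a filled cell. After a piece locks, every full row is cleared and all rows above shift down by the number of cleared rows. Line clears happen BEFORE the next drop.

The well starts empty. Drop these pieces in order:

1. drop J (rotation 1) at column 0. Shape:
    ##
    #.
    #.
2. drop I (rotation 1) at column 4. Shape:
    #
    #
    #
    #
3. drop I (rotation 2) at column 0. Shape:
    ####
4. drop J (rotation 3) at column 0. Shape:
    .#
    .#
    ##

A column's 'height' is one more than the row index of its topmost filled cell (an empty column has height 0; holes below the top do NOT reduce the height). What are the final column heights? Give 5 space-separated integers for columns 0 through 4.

Answer: 4 6 0 0 3

Derivation:
Drop 1: J rot1 at col 0 lands with bottom-row=0; cleared 0 line(s) (total 0); column heights now [3 3 0 0 0], max=3
Drop 2: I rot1 at col 4 lands with bottom-row=0; cleared 0 line(s) (total 0); column heights now [3 3 0 0 4], max=4
Drop 3: I rot2 at col 0 lands with bottom-row=3; cleared 1 line(s) (total 1); column heights now [3 3 0 0 3], max=3
Drop 4: J rot3 at col 0 lands with bottom-row=3; cleared 0 line(s) (total 1); column heights now [4 6 0 0 3], max=6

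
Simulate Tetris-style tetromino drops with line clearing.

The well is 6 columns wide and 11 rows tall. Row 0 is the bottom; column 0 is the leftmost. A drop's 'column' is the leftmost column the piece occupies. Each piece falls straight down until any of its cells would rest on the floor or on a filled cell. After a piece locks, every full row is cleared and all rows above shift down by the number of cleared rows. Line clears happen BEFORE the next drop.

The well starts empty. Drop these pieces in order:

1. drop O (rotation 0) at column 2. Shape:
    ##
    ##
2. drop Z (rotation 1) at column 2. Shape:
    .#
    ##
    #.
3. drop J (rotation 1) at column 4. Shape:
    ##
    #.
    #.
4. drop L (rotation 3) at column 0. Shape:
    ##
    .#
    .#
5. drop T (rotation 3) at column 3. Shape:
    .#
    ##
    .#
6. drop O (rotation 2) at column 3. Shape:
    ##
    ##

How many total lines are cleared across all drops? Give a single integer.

Drop 1: O rot0 at col 2 lands with bottom-row=0; cleared 0 line(s) (total 0); column heights now [0 0 2 2 0 0], max=2
Drop 2: Z rot1 at col 2 lands with bottom-row=2; cleared 0 line(s) (total 0); column heights now [0 0 4 5 0 0], max=5
Drop 3: J rot1 at col 4 lands with bottom-row=0; cleared 0 line(s) (total 0); column heights now [0 0 4 5 3 3], max=5
Drop 4: L rot3 at col 0 lands with bottom-row=0; cleared 0 line(s) (total 0); column heights now [3 3 4 5 3 3], max=5
Drop 5: T rot3 at col 3 lands with bottom-row=4; cleared 0 line(s) (total 0); column heights now [3 3 4 6 7 3], max=7
Drop 6: O rot2 at col 3 lands with bottom-row=7; cleared 0 line(s) (total 0); column heights now [3 3 4 9 9 3], max=9

Answer: 0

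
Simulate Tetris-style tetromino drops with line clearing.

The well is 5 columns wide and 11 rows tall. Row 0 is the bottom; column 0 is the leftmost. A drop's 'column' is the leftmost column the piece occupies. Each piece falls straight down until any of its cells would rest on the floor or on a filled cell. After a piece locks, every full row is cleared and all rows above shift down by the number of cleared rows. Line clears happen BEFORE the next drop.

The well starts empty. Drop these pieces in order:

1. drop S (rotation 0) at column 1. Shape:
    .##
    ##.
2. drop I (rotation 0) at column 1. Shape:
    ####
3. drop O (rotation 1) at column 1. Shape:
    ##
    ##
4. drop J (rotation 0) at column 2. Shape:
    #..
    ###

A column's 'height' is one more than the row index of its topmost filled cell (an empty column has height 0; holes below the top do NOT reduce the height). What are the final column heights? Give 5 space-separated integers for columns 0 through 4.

Drop 1: S rot0 at col 1 lands with bottom-row=0; cleared 0 line(s) (total 0); column heights now [0 1 2 2 0], max=2
Drop 2: I rot0 at col 1 lands with bottom-row=2; cleared 0 line(s) (total 0); column heights now [0 3 3 3 3], max=3
Drop 3: O rot1 at col 1 lands with bottom-row=3; cleared 0 line(s) (total 0); column heights now [0 5 5 3 3], max=5
Drop 4: J rot0 at col 2 lands with bottom-row=5; cleared 0 line(s) (total 0); column heights now [0 5 7 6 6], max=7

Answer: 0 5 7 6 6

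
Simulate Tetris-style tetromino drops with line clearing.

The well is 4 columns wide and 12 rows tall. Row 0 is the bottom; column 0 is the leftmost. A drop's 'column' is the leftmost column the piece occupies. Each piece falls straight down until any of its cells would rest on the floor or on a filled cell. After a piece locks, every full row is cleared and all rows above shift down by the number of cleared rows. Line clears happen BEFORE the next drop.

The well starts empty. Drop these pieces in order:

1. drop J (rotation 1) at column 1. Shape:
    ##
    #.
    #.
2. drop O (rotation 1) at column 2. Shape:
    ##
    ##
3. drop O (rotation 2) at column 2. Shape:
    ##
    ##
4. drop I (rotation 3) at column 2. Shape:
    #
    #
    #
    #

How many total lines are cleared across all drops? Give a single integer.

Drop 1: J rot1 at col 1 lands with bottom-row=0; cleared 0 line(s) (total 0); column heights now [0 3 3 0], max=3
Drop 2: O rot1 at col 2 lands with bottom-row=3; cleared 0 line(s) (total 0); column heights now [0 3 5 5], max=5
Drop 3: O rot2 at col 2 lands with bottom-row=5; cleared 0 line(s) (total 0); column heights now [0 3 7 7], max=7
Drop 4: I rot3 at col 2 lands with bottom-row=7; cleared 0 line(s) (total 0); column heights now [0 3 11 7], max=11

Answer: 0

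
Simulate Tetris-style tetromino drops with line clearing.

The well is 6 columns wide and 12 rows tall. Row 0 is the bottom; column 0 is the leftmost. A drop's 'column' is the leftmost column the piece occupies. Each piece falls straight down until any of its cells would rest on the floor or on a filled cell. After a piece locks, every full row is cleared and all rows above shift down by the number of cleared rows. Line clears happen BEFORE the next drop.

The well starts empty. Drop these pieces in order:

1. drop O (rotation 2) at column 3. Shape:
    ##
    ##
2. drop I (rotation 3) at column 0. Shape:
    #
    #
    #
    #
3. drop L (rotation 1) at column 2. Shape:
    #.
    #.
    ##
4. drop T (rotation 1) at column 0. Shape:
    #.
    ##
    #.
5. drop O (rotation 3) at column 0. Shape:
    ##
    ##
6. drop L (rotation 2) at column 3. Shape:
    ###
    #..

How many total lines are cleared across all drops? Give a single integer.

Answer: 0

Derivation:
Drop 1: O rot2 at col 3 lands with bottom-row=0; cleared 0 line(s) (total 0); column heights now [0 0 0 2 2 0], max=2
Drop 2: I rot3 at col 0 lands with bottom-row=0; cleared 0 line(s) (total 0); column heights now [4 0 0 2 2 0], max=4
Drop 3: L rot1 at col 2 lands with bottom-row=2; cleared 0 line(s) (total 0); column heights now [4 0 5 3 2 0], max=5
Drop 4: T rot1 at col 0 lands with bottom-row=4; cleared 0 line(s) (total 0); column heights now [7 6 5 3 2 0], max=7
Drop 5: O rot3 at col 0 lands with bottom-row=7; cleared 0 line(s) (total 0); column heights now [9 9 5 3 2 0], max=9
Drop 6: L rot2 at col 3 lands with bottom-row=3; cleared 0 line(s) (total 0); column heights now [9 9 5 5 5 5], max=9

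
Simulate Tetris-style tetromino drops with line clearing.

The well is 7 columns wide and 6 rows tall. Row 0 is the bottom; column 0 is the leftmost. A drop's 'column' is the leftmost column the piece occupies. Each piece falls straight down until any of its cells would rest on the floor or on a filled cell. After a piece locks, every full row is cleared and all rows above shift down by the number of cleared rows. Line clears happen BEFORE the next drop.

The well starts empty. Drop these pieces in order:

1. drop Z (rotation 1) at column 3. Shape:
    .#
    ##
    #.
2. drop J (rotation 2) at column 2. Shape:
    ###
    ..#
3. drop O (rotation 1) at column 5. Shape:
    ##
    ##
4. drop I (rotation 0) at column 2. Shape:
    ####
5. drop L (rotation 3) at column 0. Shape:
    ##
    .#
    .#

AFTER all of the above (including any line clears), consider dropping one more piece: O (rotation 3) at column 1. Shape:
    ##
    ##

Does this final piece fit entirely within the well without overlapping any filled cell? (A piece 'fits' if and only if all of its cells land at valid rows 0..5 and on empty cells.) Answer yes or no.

Answer: no

Derivation:
Drop 1: Z rot1 at col 3 lands with bottom-row=0; cleared 0 line(s) (total 0); column heights now [0 0 0 2 3 0 0], max=3
Drop 2: J rot2 at col 2 lands with bottom-row=3; cleared 0 line(s) (total 0); column heights now [0 0 5 5 5 0 0], max=5
Drop 3: O rot1 at col 5 lands with bottom-row=0; cleared 0 line(s) (total 0); column heights now [0 0 5 5 5 2 2], max=5
Drop 4: I rot0 at col 2 lands with bottom-row=5; cleared 0 line(s) (total 0); column heights now [0 0 6 6 6 6 2], max=6
Drop 5: L rot3 at col 0 lands with bottom-row=0; cleared 0 line(s) (total 0); column heights now [3 3 6 6 6 6 2], max=6
Test piece O rot3 at col 1 (width 2): heights before test = [3 3 6 6 6 6 2]; fits = False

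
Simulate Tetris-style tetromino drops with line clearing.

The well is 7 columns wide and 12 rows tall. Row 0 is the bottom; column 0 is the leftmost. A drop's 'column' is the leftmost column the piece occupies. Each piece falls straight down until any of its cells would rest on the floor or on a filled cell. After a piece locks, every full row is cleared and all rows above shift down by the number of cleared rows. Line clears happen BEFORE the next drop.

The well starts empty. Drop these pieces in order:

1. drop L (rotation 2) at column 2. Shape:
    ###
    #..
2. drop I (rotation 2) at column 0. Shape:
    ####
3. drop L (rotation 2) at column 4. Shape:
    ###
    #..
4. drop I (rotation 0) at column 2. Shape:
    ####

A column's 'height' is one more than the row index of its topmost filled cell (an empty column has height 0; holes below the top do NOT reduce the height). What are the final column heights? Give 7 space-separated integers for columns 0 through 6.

Drop 1: L rot2 at col 2 lands with bottom-row=0; cleared 0 line(s) (total 0); column heights now [0 0 2 2 2 0 0], max=2
Drop 2: I rot2 at col 0 lands with bottom-row=2; cleared 0 line(s) (total 0); column heights now [3 3 3 3 2 0 0], max=3
Drop 3: L rot2 at col 4 lands with bottom-row=2; cleared 0 line(s) (total 0); column heights now [3 3 3 3 4 4 4], max=4
Drop 4: I rot0 at col 2 lands with bottom-row=4; cleared 0 line(s) (total 0); column heights now [3 3 5 5 5 5 4], max=5

Answer: 3 3 5 5 5 5 4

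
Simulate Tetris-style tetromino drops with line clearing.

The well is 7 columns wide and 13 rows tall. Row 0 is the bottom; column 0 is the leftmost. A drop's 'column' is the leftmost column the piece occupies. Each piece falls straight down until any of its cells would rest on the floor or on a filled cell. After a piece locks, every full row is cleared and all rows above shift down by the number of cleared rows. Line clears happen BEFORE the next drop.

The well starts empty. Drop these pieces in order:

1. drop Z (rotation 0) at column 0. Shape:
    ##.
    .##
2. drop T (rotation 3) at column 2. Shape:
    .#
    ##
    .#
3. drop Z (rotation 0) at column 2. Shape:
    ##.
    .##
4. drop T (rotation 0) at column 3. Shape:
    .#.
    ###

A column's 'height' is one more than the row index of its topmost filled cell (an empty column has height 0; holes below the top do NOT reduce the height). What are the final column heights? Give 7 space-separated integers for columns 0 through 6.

Answer: 2 2 5 6 7 6 0

Derivation:
Drop 1: Z rot0 at col 0 lands with bottom-row=0; cleared 0 line(s) (total 0); column heights now [2 2 1 0 0 0 0], max=2
Drop 2: T rot3 at col 2 lands with bottom-row=0; cleared 0 line(s) (total 0); column heights now [2 2 2 3 0 0 0], max=3
Drop 3: Z rot0 at col 2 lands with bottom-row=3; cleared 0 line(s) (total 0); column heights now [2 2 5 5 4 0 0], max=5
Drop 4: T rot0 at col 3 lands with bottom-row=5; cleared 0 line(s) (total 0); column heights now [2 2 5 6 7 6 0], max=7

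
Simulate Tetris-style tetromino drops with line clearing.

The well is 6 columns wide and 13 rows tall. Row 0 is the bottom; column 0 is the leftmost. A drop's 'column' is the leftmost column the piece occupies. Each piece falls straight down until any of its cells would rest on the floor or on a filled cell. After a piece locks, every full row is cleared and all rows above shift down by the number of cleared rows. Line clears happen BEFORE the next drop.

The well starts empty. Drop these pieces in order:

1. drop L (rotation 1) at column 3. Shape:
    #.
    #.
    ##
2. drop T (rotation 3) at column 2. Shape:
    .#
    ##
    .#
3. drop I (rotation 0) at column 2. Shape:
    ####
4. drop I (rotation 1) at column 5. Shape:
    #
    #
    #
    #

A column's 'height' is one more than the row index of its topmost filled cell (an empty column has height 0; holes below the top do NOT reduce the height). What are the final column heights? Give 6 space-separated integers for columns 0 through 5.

Answer: 0 0 7 7 7 11

Derivation:
Drop 1: L rot1 at col 3 lands with bottom-row=0; cleared 0 line(s) (total 0); column heights now [0 0 0 3 1 0], max=3
Drop 2: T rot3 at col 2 lands with bottom-row=3; cleared 0 line(s) (total 0); column heights now [0 0 5 6 1 0], max=6
Drop 3: I rot0 at col 2 lands with bottom-row=6; cleared 0 line(s) (total 0); column heights now [0 0 7 7 7 7], max=7
Drop 4: I rot1 at col 5 lands with bottom-row=7; cleared 0 line(s) (total 0); column heights now [0 0 7 7 7 11], max=11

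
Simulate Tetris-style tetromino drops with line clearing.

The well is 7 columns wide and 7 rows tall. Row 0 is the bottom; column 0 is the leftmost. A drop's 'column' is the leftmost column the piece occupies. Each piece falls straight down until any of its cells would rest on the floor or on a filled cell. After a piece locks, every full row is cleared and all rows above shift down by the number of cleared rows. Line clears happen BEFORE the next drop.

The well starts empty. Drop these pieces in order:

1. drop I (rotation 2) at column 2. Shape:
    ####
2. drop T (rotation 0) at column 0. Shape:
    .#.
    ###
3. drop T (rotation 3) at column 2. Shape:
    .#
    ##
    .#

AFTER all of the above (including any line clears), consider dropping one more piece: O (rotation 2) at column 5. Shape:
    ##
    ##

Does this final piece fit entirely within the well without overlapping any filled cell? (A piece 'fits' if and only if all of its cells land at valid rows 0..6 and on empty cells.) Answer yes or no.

Drop 1: I rot2 at col 2 lands with bottom-row=0; cleared 0 line(s) (total 0); column heights now [0 0 1 1 1 1 0], max=1
Drop 2: T rot0 at col 0 lands with bottom-row=1; cleared 0 line(s) (total 0); column heights now [2 3 2 1 1 1 0], max=3
Drop 3: T rot3 at col 2 lands with bottom-row=1; cleared 0 line(s) (total 0); column heights now [2 3 3 4 1 1 0], max=4
Test piece O rot2 at col 5 (width 2): heights before test = [2 3 3 4 1 1 0]; fits = True

Answer: yes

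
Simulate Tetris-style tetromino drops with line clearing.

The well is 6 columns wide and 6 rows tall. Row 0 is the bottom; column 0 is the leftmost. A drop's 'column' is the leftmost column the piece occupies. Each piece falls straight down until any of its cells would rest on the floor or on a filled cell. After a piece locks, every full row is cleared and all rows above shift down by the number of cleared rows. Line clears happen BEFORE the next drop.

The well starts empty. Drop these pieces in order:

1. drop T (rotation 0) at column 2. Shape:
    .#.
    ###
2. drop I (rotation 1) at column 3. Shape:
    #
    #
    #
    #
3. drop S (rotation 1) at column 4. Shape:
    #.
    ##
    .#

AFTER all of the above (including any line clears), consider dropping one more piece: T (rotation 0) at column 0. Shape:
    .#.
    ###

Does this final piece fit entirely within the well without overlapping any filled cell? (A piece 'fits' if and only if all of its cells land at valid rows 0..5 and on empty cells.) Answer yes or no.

Answer: yes

Derivation:
Drop 1: T rot0 at col 2 lands with bottom-row=0; cleared 0 line(s) (total 0); column heights now [0 0 1 2 1 0], max=2
Drop 2: I rot1 at col 3 lands with bottom-row=2; cleared 0 line(s) (total 0); column heights now [0 0 1 6 1 0], max=6
Drop 3: S rot1 at col 4 lands with bottom-row=0; cleared 0 line(s) (total 0); column heights now [0 0 1 6 3 2], max=6
Test piece T rot0 at col 0 (width 3): heights before test = [0 0 1 6 3 2]; fits = True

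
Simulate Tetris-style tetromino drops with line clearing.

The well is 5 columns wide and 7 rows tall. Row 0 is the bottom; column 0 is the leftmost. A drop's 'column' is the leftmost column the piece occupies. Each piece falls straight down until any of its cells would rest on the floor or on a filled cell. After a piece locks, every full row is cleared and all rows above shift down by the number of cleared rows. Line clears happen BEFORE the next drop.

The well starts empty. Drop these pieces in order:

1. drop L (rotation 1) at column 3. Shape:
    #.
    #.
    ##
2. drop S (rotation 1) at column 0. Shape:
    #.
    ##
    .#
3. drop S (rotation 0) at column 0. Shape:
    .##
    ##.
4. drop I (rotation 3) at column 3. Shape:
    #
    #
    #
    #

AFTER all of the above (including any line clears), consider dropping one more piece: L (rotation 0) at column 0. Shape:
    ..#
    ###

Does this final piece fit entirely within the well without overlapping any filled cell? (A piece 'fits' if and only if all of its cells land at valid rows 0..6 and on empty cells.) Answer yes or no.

Answer: yes

Derivation:
Drop 1: L rot1 at col 3 lands with bottom-row=0; cleared 0 line(s) (total 0); column heights now [0 0 0 3 1], max=3
Drop 2: S rot1 at col 0 lands with bottom-row=0; cleared 0 line(s) (total 0); column heights now [3 2 0 3 1], max=3
Drop 3: S rot0 at col 0 lands with bottom-row=3; cleared 0 line(s) (total 0); column heights now [4 5 5 3 1], max=5
Drop 4: I rot3 at col 3 lands with bottom-row=3; cleared 0 line(s) (total 0); column heights now [4 5 5 7 1], max=7
Test piece L rot0 at col 0 (width 3): heights before test = [4 5 5 7 1]; fits = True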